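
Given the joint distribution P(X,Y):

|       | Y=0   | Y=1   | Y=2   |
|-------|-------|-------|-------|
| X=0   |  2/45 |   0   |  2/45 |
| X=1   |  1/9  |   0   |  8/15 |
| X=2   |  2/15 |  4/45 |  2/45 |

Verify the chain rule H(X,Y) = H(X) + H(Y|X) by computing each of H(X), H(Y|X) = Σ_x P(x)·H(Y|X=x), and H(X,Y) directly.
H(X) = 1.2274 bits, H(Y|X) = 0.9054 bits, H(X,Y) = 2.1328 bits

Marginal of X (row sums):
  P(X=0) = 2/45 + 0 + 2/45 = 4/45
  P(X=1) = 1/9 + 0 + 8/15 = 29/45
  P(X=2) = 2/15 + 4/45 + 2/45 = 4/15
H(X) = -[(4/45)·log₂(4/45) + (29/45)·log₂(29/45) + (4/15)·log₂(4/15)]
  = 0.31039 + 0.40850 + 0.50850 = 1.2274 bits

H(Y|X) = Σ_x P(x)·H(Y|X=x):
  X=0: P(X=0) = 4/45, P(Y|X=0) = (1/2, 0, 1/2) → H(Y|X=0) = 1.00000
  X=1: P(X=1) = 29/45, P(Y|X=1) = (5/29, 0, 24/29) → H(Y|X=1) = 0.66320
  X=2: P(X=2) = 4/15, P(Y|X=2) = (1/2, 1/3, 1/6) → H(Y|X=2) = 1.45915
H(Y|X) = (4/45)·1.00000 + (29/45)·0.66320 + (4/15)·1.45915 = 0.9054 bits

H(X,Y) = -Σ_{x,y} P(x,y) log₂ P(x,y). Per-cell terms -P(x,y)·log₂P(x,y):
  X=0: 0.19964, 0.00000, 0.19964
  X=1: 0.35221, 0.00000, 0.48367
  X=2: 0.38759, 0.31039, 0.19964
  (cells with P = 0 contribute 0)
Sum of the 9 terms: H(X,Y) = 2.1328 bits

Chain rule check:
  H(X) + H(Y|X) = 1.2274 + 0.9054 = 2.1328 bits
  H(X,Y) = 2.1328 bits
✓ Chain rule verified.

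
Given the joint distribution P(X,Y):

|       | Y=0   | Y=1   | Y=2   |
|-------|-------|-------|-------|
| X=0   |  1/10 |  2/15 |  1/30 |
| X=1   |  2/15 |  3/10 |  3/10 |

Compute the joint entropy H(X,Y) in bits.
2.3131 bits

H(X,Y) = -Σ_{x,y} P(x,y) log₂ P(x,y). Per-cell terms -P(x,y)·log₂P(x,y):
  X=0: 0.33219, 0.38759, 0.16356
  X=1: 0.38759, 0.52109, 0.52109
Sum of the 6 terms: H(X,Y) = 2.3131 bits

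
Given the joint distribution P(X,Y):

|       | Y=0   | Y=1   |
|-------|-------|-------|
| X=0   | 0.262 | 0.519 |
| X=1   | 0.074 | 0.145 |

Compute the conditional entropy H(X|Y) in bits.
0.7583 bits

H(X|Y) = H(X,Y) - H(Y)

H(X,Y) = -Σ_{x,y} P(x,y) log₂ P(x,y). Per-cell terms -P(x,y)·log₂P(x,y):
  X=0: 0.506279, 0.491074
  X=1: 0.277968, 0.403952
Sum of the 4 terms: H(X,Y) = 1.67927 bits

Marginal of Y (column sums):
  P(Y=0) = 0.262 + 0.074 = 0.336
  P(Y=1) = 0.519 + 0.145 = 0.664
H(Y) = -[0.336·log₂(0.336) + 0.664·log₂(0.664)]
  = 0.528685 + 0.392255 = 0.92094 bits

H(X|Y) = H(X,Y) - H(Y) = 1.67927 - 0.92094 = 0.7583 bits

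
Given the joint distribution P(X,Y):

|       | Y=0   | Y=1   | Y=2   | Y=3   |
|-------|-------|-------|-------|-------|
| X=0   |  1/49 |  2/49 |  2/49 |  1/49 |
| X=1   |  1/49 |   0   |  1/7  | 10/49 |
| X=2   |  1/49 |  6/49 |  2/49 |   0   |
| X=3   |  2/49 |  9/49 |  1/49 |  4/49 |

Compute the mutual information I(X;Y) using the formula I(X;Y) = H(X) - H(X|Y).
0.4533 bits

I(X;Y) = H(X) - H(X|Y)

Marginal of X (row sums):
  P(X=0) = 1/49 + 2/49 + 2/49 + 1/49 = 6/49
  P(X=1) = 1/49 + 0 + 1/7 + 10/49 = 18/49
  P(X=2) = 1/49 + 6/49 + 2/49 + 0 = 9/49
  P(X=3) = 2/49 + 9/49 + 1/49 + 4/49 = 16/49
H(X) = -[(6/49)·log₂(6/49) + (18/49)·log₂(18/49) + (9/49)·log₂(9/49) + (16/49)·log₂(16/49)]
  = 0.3710 + 0.5307 + 0.4490 + 0.5273 = 1.8780 bits

Marginal of Y (column sums):
  P(Y=0) = 1/49 + 1/49 + 1/49 + 2/49 = 5/49
  P(Y=1) = 2/49 + 0 + 6/49 + 9/49 = 17/49
  P(Y=2) = 2/49 + 1/7 + 2/49 + 1/49 = 12/49
  P(Y=3) = 1/49 + 10/49 + 0 + 4/49 = 15/49
H(X|Y) = Σ_y P(y)·H(X|Y=y):
  Y=0: P(Y=0) = 5/49, P(X|Y=0) = (1/5, 1/5, 1/5, 2/5) → H(X|Y=0) = 1.9219
  Y=1: P(Y=1) = 17/49, P(X|Y=1) = (2/17, 0, 6/17, 9/17) → H(X|Y=1) = 1.3793
  Y=2: P(Y=2) = 12/49, P(X|Y=2) = (1/6, 7/12, 1/6, 1/12) → H(X|Y=2) = 1.6140
  Y=3: P(Y=3) = 15/49, P(X|Y=3) = (1/15, 2/3, 0, 4/15) → H(X|Y=3) = 1.1589
H(X|Y) = (5/49)·1.9219 + (17/49)·1.3793 + (12/49)·1.6140 + (15/49)·1.1589 = 1.4247 bits

I(X;Y) = H(X) - H(X|Y) = 1.8780 - 1.4247 = 0.4533 bits

Cross-check via I(X;Y) = H(X) + H(Y) - H(X,Y): computing H(Y) from the column sums and H(X,Y) from the 16 cells in the same way gives H(Y) = 1.8857 bits and H(X,Y) = 3.3104 bits, so
I(X;Y) = 1.8780 + 1.8857 - 3.3104 = 0.4533 bits ✓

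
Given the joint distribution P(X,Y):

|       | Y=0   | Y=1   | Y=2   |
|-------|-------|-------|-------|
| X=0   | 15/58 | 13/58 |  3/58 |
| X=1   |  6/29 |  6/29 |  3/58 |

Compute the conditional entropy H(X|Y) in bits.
0.9953 bits

H(X|Y) = H(X,Y) - H(Y)

H(X,Y) = -Σ_{x,y} P(x,y) log₂ P(x,y). Per-cell terms -P(x,y)·log₂P(x,y):
  X=0: 0.504592, 0.483587, 0.221018
  X=1: 0.470280, 0.470280, 0.221018
Sum of the 6 terms: H(X,Y) = 2.370775 bits

Marginal of Y (column sums):
  P(Y=0) = 15/58 + 6/29 = 27/58
  P(Y=1) = 13/58 + 6/29 = 25/58
  P(Y=2) = 3/58 + 3/58 = 3/29
H(Y) = -[(27/58)·log₂(27/58) + (25/58)·log₂(25/58) + (3/29)·log₂(3/29)]
  = 0.513509 + 0.523330 + 0.338588 = 1.375427 bits

H(X|Y) = H(X,Y) - H(Y) = 2.370775 - 1.375427 = 0.9953 bits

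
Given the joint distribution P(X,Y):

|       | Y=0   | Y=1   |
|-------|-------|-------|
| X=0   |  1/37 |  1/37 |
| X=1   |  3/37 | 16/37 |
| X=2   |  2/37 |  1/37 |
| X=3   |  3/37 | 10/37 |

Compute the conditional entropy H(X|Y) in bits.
1.4704 bits

H(X|Y) = H(X,Y) - H(Y)

H(X,Y) = -Σ_{x,y} P(x,y) log₂ P(x,y). Per-cell terms -P(x,y)·log₂P(x,y):
  X=0: 0.1408, 0.1408
  X=1: 0.2939, 0.5230
  X=2: 0.2275, 0.1408
  X=3: 0.2939, 0.5101
Sum of the 8 terms: H(X,Y) = 2.2708 bits

Marginal of Y (column sums):
  P(Y=0) = 1/37 + 3/37 + 2/37 + 3/37 = 9/37
  P(Y=1) = 1/37 + 16/37 + 1/37 + 10/37 = 28/37
H(Y) = -[(9/37)·log₂(9/37) + (28/37)·log₂(28/37)]
  = 0.4961 + 0.3043 = 0.8004 bits

H(X|Y) = H(X,Y) - H(Y) = 2.2708 - 0.8004 = 1.4704 bits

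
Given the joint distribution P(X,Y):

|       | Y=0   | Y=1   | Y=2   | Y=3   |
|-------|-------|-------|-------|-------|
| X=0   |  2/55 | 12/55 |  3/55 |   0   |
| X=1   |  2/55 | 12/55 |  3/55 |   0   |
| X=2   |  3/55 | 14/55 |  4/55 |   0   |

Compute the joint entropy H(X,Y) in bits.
2.7703 bits

H(X,Y) = -Σ_{x,y} P(x,y) log₂ P(x,y). Per-cell terms -P(x,y)·log₂P(x,y):
  X=0: 0.17387, 0.47921, 0.22889, 0.00000
  X=1: 0.17387, 0.47921, 0.22889, 0.00000
  X=2: 0.22889, 0.50247, 0.27501, 0.00000
  (cells with P = 0 contribute 0)
Sum of the 12 terms: H(X,Y) = 2.7703 bits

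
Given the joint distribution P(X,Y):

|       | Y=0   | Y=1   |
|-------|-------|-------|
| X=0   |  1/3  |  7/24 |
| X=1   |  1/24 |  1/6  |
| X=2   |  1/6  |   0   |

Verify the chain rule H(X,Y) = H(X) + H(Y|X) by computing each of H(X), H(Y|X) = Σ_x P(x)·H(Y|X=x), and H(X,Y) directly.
H(X) = 1.3261 bits, H(Y|X) = 0.7734 bits, H(X,Y) = 2.0995 bits

Marginal of X (row sums):
  P(X=0) = 1/3 + 7/24 = 5/8
  P(X=1) = 1/24 + 1/6 = 5/24
  P(X=2) = 1/6 + 0 = 1/6
H(X) = -[(5/8)·log₂(5/8) + (5/24)·log₂(5/24) + (1/6)·log₂(1/6)]
  = 0.42379 + 0.47147 + 0.43083 = 1.3261 bits

H(Y|X) = Σ_x P(x)·H(Y|X=x):
  X=0: P(X=0) = 5/8, P(Y|X=0) = (8/15, 7/15) → H(Y|X=0) = 0.99679
  X=1: P(X=1) = 5/24, P(Y|X=1) = (1/5, 4/5) → H(Y|X=1) = 0.72193
  X=2: P(X=2) = 1/6, P(Y|X=2) = (1, 0) → H(Y|X=2) = 0.00000
H(Y|X) = (5/8)·0.99679 + (5/24)·0.72193 + (1/6)·0.00000 = 0.7734 bits

H(X,Y) = -Σ_{x,y} P(x,y) log₂ P(x,y). Per-cell terms -P(x,y)·log₂P(x,y):
  X=0: 0.52832, 0.51847
  X=1: 0.19104, 0.43083
  X=2: 0.43083, 0.00000
  (cells with P = 0 contribute 0)
Sum of the 6 terms: H(X,Y) = 2.0995 bits

Chain rule check:
  H(X) + H(Y|X) = 1.3261 + 0.7734 = 2.0995 bits
  H(X,Y) = 2.0995 bits
✓ Chain rule verified.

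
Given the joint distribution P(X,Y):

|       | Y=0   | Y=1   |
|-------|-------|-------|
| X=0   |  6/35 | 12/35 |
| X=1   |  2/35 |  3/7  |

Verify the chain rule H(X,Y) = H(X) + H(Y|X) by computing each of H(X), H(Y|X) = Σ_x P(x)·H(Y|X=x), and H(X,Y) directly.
H(X) = 0.9994 bits, H(Y|X) = 0.7261 bits, H(X,Y) = 1.7255 bits

Marginal of X (row sums):
  P(X=0) = 6/35 + 12/35 = 18/35
  P(X=1) = 2/35 + 3/7 = 17/35
H(X) = -[(18/35)·log₂(18/35) + (17/35)·log₂(17/35)]
  = 0.49338 + 0.50603 = 0.9994 bits

H(Y|X) = Σ_x P(x)·H(Y|X=x):
  X=0: P(X=0) = 18/35, P(Y|X=0) = (1/3, 2/3) → H(Y|X=0) = 0.91830
  X=1: P(X=1) = 17/35, P(Y|X=1) = (2/17, 15/17) → H(Y|X=1) = 0.52256
H(Y|X) = (18/35)·0.91830 + (17/35)·0.52256 = 0.7261 bits

H(X,Y) = -Σ_{x,y} P(x,y) log₂ P(x,y). Per-cell terms -P(x,y)·log₂P(x,y):
  X=0: 0.43617, 0.52948
  X=1: 0.23596, 0.52388
Sum of the 4 terms: H(X,Y) = 1.7255 bits

Chain rule check:
  H(X) + H(Y|X) = 0.9994 + 0.7261 = 1.7255 bits
  H(X,Y) = 1.7255 bits
✓ Chain rule verified.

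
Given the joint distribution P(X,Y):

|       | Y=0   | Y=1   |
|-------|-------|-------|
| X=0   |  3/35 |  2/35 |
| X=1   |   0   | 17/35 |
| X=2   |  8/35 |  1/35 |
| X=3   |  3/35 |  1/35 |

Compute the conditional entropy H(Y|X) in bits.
0.3608 bits

H(Y|X) = H(X,Y) - H(X)

H(X,Y) = -Σ_{x,y} P(x,y) log₂ P(x,y). Per-cell terms -P(x,y)·log₂P(x,y):
  X=0: 0.30380, 0.23596
  X=1: 0.00000, 0.50603
  X=2: 0.48669, 0.14655
  X=3: 0.30380, 0.14655
  (cells with P = 0 contribute 0)
Sum of the 8 terms: H(X,Y) = 2.12938 bits

Marginal of X (row sums):
  P(X=0) = 3/35 + 2/35 = 1/7
  P(X=1) = 0 + 17/35 = 17/35
  P(X=2) = 8/35 + 1/35 = 9/35
  P(X=3) = 3/35 + 1/35 = 4/35
H(X) = -[(1/7)·log₂(1/7) + (17/35)·log₂(17/35) + (9/35)·log₂(9/35) + (4/35)·log₂(4/35)]
  = 0.40105 + 0.50603 + 0.50383 + 0.35763 = 1.76854 bits

H(Y|X) = H(X,Y) - H(X) = 2.12938 - 1.76854 = 0.3608 bits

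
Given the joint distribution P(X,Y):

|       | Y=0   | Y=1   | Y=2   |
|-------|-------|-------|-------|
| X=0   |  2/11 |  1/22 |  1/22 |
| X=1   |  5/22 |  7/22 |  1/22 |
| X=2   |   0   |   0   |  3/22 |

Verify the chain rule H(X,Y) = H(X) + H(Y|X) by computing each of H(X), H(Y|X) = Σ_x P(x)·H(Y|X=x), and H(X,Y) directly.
H(X) = 1.3517 bits, H(Y|X) = 1.1070 bits, H(X,Y) = 2.4587 bits

Marginal of X (row sums):
  P(X=0) = 2/11 + 1/22 + 1/22 = 3/11
  P(X=1) = 5/22 + 7/22 + 1/22 = 13/22
  P(X=2) = 0 + 0 + 3/22 = 3/22
H(X) = -[(3/11)·log₂(3/11) + (13/22)·log₂(13/22) + (3/22)·log₂(3/22)]
  = 0.51122 + 0.44850 + 0.39197 = 1.3517 bits

H(Y|X) = Σ_x P(x)·H(Y|X=x):
  X=0: P(X=0) = 3/11, P(Y|X=0) = (2/3, 1/6, 1/6) → H(Y|X=0) = 1.25163
  X=1: P(X=1) = 13/22, P(Y|X=1) = (5/13, 7/13, 1/13) → H(Y|X=1) = 1.29574
  X=2: P(X=2) = 3/22, P(Y|X=2) = (0, 0, 1) → H(Y|X=2) = 0.00000
H(Y|X) = (3/11)·1.25163 + (13/22)·1.29574 + (3/22)·0.00000 = 1.1070 bits

H(X,Y) = -Σ_{x,y} P(x,y) log₂ P(x,y). Per-cell terms -P(x,y)·log₂P(x,y):
  X=0: 0.44717, 0.20270, 0.20270
  X=1: 0.48580, 0.52566, 0.20270
  X=2: 0.00000, 0.00000, 0.39197
  (cells with P = 0 contribute 0)
Sum of the 9 terms: H(X,Y) = 2.4587 bits

Chain rule check:
  H(X) + H(Y|X) = 1.3517 + 1.1070 = 2.4587 bits
  H(X,Y) = 2.4587 bits
✓ Chain rule verified.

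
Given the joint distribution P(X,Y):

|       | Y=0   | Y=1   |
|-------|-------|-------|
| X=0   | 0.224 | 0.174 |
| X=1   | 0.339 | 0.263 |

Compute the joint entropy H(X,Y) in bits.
1.9583 bits

H(X,Y) = -Σ_{x,y} P(x,y) log₂ P(x,y). Per-cell terms -P(x,y)·log₂P(x,y):
  X=0: 0.48349, 0.43897
  X=1: 0.52906, 0.50677
Sum of the 4 terms: H(X,Y) = 1.9583 bits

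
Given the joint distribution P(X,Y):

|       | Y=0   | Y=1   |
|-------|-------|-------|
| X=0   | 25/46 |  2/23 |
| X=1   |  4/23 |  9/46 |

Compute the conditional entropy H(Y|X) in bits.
0.7335 bits

H(Y|X) = H(X,Y) - H(X)

H(X,Y) = -Σ_{x,y} P(x,y) log₂ P(x,y). Per-cell terms -P(x,y)·log₂P(x,y):
  X=0: 0.47810, 0.30640
  X=1: 0.43888, 0.46049
Sum of the 4 terms: H(X,Y) = 1.68387 bits

Marginal of X (row sums):
  P(X=0) = 25/46 + 2/23 = 29/46
  P(X=1) = 4/23 + 9/46 = 17/46
H(X) = -[(29/46)·log₂(29/46) + (17/46)·log₂(17/46)]
  = 0.41961 + 0.53073 = 0.95034 bits

H(Y|X) = H(X,Y) - H(X) = 1.68387 - 0.95034 = 0.7335 bits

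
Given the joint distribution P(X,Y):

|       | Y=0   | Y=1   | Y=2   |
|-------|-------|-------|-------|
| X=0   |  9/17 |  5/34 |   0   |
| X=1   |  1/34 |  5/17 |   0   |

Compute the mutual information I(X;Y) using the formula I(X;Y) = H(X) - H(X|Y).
0.3368 bits

I(X;Y) = H(X) - H(X|Y)

Marginal of X (row sums):
  P(X=0) = 9/17 + 5/34 + 0 = 23/34
  P(X=1) = 1/34 + 5/17 + 0 = 11/34
H(X) = -[(23/34)·log₂(23/34) + (11/34)·log₂(11/34)]
  = 0.3815 + 0.5267 = 0.9082 bits

Marginal of Y (column sums):
  P(Y=0) = 9/17 + 1/34 = 19/34
  P(Y=1) = 5/34 + 5/17 = 15/34
  P(Y=2) = 0 + 0 = 0
H(X|Y) = Σ_y P(y)·H(X|Y=y):
  Y=0: P(Y=0) = 19/34, P(X|Y=0) = (18/19, 1/19) → H(X|Y=0) = 0.2975
  Y=1: P(Y=1) = 15/34, P(X|Y=1) = (1/3, 2/3) → H(X|Y=1) = 0.9183
  Y=2: P(Y=2) = 0 → contributes 0
H(X|Y) = (19/34)·0.2975 + (15/34)·0.9183 = 0.5714 bits

I(X;Y) = H(X) - H(X|Y) = 0.9082 - 0.5714 = 0.3368 bits

Cross-check via I(X;Y) = H(X) + H(Y) - H(X,Y): computing H(Y) from the column sums and H(X,Y) from the 6 cells in the same way gives H(Y) = 0.9900 bits and H(X,Y) = 1.5614 bits, so
I(X;Y) = 0.9082 + 0.9900 - 1.5614 = 0.3368 bits ✓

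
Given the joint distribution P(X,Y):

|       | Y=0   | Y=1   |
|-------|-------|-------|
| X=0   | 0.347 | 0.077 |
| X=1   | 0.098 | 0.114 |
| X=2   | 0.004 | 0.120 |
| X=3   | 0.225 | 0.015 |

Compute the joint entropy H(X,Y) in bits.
2.4743 bits

H(X,Y) = -Σ_{x,y} P(x,y) log₂ P(x,y). Per-cell terms -P(x,y)·log₂P(x,y):
  X=0: 0.5299, 0.2848
  X=1: 0.3284, 0.3571
  X=2: 0.0319, 0.3671
  X=3: 0.4842, 0.0909
Sum of the 8 terms: H(X,Y) = 2.4743 bits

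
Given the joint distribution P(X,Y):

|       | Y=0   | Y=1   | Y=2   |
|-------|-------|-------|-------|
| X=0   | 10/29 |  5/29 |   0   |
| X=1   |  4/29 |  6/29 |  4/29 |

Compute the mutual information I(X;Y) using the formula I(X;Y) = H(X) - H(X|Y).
0.2054 bits

I(X;Y) = H(X) - H(X|Y)

Marginal of X (row sums):
  P(X=0) = 10/29 + 5/29 + 0 = 15/29
  P(X=1) = 4/29 + 6/29 + 4/29 = 14/29
H(X) = -[(15/29)·log₂(15/29) + (14/29)·log₂(14/29)]
  = 0.4919 + 0.5072 = 0.9991 bits

Marginal of Y (column sums):
  P(Y=0) = 10/29 + 4/29 = 14/29
  P(Y=1) = 5/29 + 6/29 = 11/29
  P(Y=2) = 0 + 4/29 = 4/29
H(X|Y) = Σ_y P(y)·H(X|Y=y):
  Y=0: P(Y=0) = 14/29, P(X|Y=0) = (5/7, 2/7) → H(X|Y=0) = 0.8631
  Y=1: P(Y=1) = 11/29, P(X|Y=1) = (5/11, 6/11) → H(X|Y=1) = 0.9940
  Y=2: P(Y=2) = 4/29, P(X|Y=2) = (0, 1) → H(X|Y=2) = 0.0000
H(X|Y) = (14/29)·0.8631 + (11/29)·0.9940 + (4/29)·0.0000 = 0.7937 bits

I(X;Y) = H(X) - H(X|Y) = 0.9991 - 0.7937 = 0.2054 bits

Cross-check via I(X;Y) = H(X) + H(Y) - H(X,Y): computing H(Y) from the column sums and H(X,Y) from the 6 cells in the same way gives H(Y) = 1.4319 bits and H(X,Y) = 2.2256 bits, so
I(X;Y) = 0.9991 + 1.4319 - 2.2256 = 0.2054 bits ✓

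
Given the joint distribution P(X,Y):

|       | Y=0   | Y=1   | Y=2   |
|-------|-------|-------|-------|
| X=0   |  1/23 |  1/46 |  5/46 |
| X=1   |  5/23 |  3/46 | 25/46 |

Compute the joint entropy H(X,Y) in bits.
1.8783 bits

H(X,Y) = -Σ_{x,y} P(x,y) log₂ P(x,y). Per-cell terms -P(x,y)·log₂P(x,y):
  X=0: 0.196677, 0.120077, 0.348004
  X=1: 0.478616, 0.256865, 0.478101
Sum of the 6 terms: H(X,Y) = 1.8783 bits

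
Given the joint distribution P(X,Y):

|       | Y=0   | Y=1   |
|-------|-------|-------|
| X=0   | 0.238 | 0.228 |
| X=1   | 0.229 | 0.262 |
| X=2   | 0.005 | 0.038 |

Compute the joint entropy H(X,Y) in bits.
2.1900 bits

H(X,Y) = -Σ_{x,y} P(x,y) log₂ P(x,y). Per-cell terms -P(x,y)·log₂P(x,y):
  X=0: 0.4929, 0.4863
  X=1: 0.4870, 0.5063
  X=2: 0.0382, 0.1793
Sum of the 6 terms: H(X,Y) = 2.1900 bits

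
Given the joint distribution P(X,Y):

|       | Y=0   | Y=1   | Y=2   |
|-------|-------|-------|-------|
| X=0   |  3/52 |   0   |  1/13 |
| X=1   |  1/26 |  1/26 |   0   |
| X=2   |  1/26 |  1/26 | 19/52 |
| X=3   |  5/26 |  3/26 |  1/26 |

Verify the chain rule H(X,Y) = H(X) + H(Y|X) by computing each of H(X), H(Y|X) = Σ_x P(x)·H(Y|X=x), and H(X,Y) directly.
H(X) = 1.7244 bits, H(Y|X) = 1.0492 bits, H(X,Y) = 2.7736 bits

Marginal of X (row sums):
  P(X=0) = 3/52 + 0 + 1/13 = 7/52
  P(X=1) = 1/26 + 1/26 + 0 = 1/13
  P(X=2) = 1/26 + 1/26 + 19/52 = 23/52
  P(X=3) = 5/26 + 3/26 + 1/26 = 9/26
H(X) = -[(7/52)·log₂(7/52) + (1/13)·log₂(1/13) + (23/52)·log₂(23/52) + (9/26)·log₂(9/26)]
  = 0.3895 + 0.2846 + 0.5205 + 0.5298 = 1.7244 bits

H(Y|X) = Σ_x P(x)·H(Y|X=x):
  X=0: P(X=0) = 7/52, P(Y|X=0) = (3/7, 0, 4/7) → H(Y|X=0) = 0.9852
  X=1: P(X=1) = 1/13, P(Y|X=1) = (1/2, 1/2, 0) → H(Y|X=1) = 1.0000
  X=2: P(X=2) = 23/52, P(Y|X=2) = (2/23, 2/23, 19/23) → H(Y|X=2) = 0.8405
  X=3: P(X=3) = 9/26, P(Y|X=3) = (5/9, 1/3, 1/9) → H(Y|X=3) = 1.3516
H(Y|X) = (7/52)·0.9852 + (1/13)·1.0000 + (23/52)·0.8405 + (9/26)·1.3516 = 1.0492 bits

H(X,Y) = -Σ_{x,y} P(x,y) log₂ P(x,y). Per-cell terms -P(x,y)·log₂P(x,y):
  X=0: 0.2374, 0.0000, 0.2846
  X=1: 0.1808, 0.1808, 0.0000
  X=2: 0.1808, 0.1808, 0.5307
  X=3: 0.4574, 0.3595, 0.1808
  (cells with P = 0 contribute 0)
Sum of the 12 terms: H(X,Y) = 2.7736 bits

Chain rule check:
  H(X) + H(Y|X) = 1.7244 + 1.0492 = 2.7736 bits
  H(X,Y) = 2.7736 bits
✓ Chain rule verified.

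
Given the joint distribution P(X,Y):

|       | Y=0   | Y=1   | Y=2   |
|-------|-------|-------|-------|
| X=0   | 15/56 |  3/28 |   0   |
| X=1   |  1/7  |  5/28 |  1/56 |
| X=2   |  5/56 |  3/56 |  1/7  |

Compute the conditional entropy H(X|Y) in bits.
1.2884 bits

H(X|Y) = H(X,Y) - H(Y)

H(X,Y) = -Σ_{x,y} P(x,y) log₂ P(x,y). Per-cell terms -P(x,y)·log₂P(x,y):
  X=0: 0.50905, 0.34526, 0.00000
  X=1: 0.40105, 0.44383, 0.10370
  X=2: 0.31120, 0.22620, 0.40105
  (cells with P = 0 contribute 0)
Sum of the 9 terms: H(X,Y) = 2.74134 bits

Marginal of Y (column sums):
  P(Y=0) = 15/56 + 1/7 + 5/56 = 1/2
  P(Y=1) = 3/28 + 5/28 + 3/56 = 19/56
  P(Y=2) = 0 + 1/56 + 1/7 = 9/56
H(Y) = -[(1/2)·log₂(1/2) + (19/56)·log₂(19/56) + (9/56)·log₂(9/56)]
  = 0.50000 + 0.52909 + 0.42387 = 1.45296 bits

H(X|Y) = H(X,Y) - H(Y) = 2.74134 - 1.45296 = 1.2884 bits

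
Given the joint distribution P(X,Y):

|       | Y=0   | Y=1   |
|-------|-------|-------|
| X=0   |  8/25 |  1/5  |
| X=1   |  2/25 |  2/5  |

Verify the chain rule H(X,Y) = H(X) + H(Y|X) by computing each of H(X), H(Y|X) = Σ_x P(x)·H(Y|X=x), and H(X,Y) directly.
H(X) = 0.9988 bits, H(Y|X) = 0.8119 bits, H(X,Y) = 1.8107 bits

Marginal of X (row sums):
  P(X=0) = 8/25 + 1/5 = 13/25
  P(X=1) = 2/25 + 2/5 = 12/25
H(X) = -[(13/25)·log₂(13/25) + (12/25)·log₂(12/25)]
  = 0.490577 + 0.508269 = 0.9988 bits

H(Y|X) = Σ_x P(x)·H(Y|X=x):
  X=0: P(X=0) = 13/25, P(Y|X=0) = (8/13, 5/13) → H(Y|X=0) = 0.961237
  X=1: P(X=1) = 12/25, P(Y|X=1) = (1/6, 5/6) → H(Y|X=1) = 0.650022
H(Y|X) = (13/25)·0.961237 + (12/25)·0.650022 = 0.8119 bits

H(X,Y) = -Σ_{x,y} P(x,y) log₂ P(x,y). Per-cell terms -P(x,y)·log₂P(x,y):
  X=0: 0.526034, 0.464386
  X=1: 0.291508, 0.528771
Sum of the 4 terms: H(X,Y) = 1.8107 bits

Chain rule check:
  H(X) + H(Y|X) = 0.9988 + 0.8119 = 1.8107 bits
  H(X,Y) = 1.8107 bits
✓ Chain rule verified.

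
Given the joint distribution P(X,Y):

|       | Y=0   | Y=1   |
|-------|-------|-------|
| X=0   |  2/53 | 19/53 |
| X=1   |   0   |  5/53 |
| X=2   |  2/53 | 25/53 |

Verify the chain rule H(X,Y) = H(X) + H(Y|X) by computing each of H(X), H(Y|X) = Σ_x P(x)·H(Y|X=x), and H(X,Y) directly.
H(X) = 1.3462 bits, H(Y|X) = 0.3738 bits, H(X,Y) = 1.7201 bits

Marginal of X (row sums):
  P(X=0) = 2/53 + 19/53 = 21/53
  P(X=1) = 0 + 5/53 = 5/53
  P(X=2) = 2/53 + 25/53 = 27/53
H(X) = -[(21/53)·log₂(21/53) + (5/53)·log₂(5/53) + (27/53)·log₂(27/53)]
  = 0.5292 + 0.3213 + 0.4957 = 1.3462 bits

H(Y|X) = Σ_x P(x)·H(Y|X=x):
  X=0: P(X=0) = 21/53, P(Y|X=0) = (2/21, 19/21) → H(Y|X=0) = 0.4537
  X=1: P(X=1) = 5/53, P(Y|X=1) = (0, 1) → H(Y|X=1) = 0.0000
  X=2: P(X=2) = 27/53, P(Y|X=2) = (2/27, 25/27) → H(Y|X=2) = 0.3809
H(Y|X) = (21/53)·0.4537 + (5/53)·0.0000 + (27/53)·0.3809 = 0.3738 bits

H(X,Y) = -Σ_{x,y} P(x,y) log₂ P(x,y). Per-cell terms -P(x,y)·log₂P(x,y):
  X=0: 0.1784, 0.5306
  X=1: 0.0000, 0.3213
  X=2: 0.1784, 0.5114
  (cells with P = 0 contribute 0)
Sum of the 6 terms: H(X,Y) = 1.7201 bits

Chain rule check:
  H(X) + H(Y|X) = 1.3462 + 0.3738 = 1.7200 bits
  H(X,Y) = 1.7201 bits
✓ Chain rule verified (Δ = 0.0001 is 4-dp rounding noise: each of the three values was rounded independently).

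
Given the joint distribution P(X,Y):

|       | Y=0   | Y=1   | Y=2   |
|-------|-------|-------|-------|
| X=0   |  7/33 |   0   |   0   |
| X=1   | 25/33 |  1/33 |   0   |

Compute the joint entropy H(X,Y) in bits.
0.9308 bits

H(X,Y) = -Σ_{x,y} P(x,y) log₂ P(x,y). Per-cell terms -P(x,y)·log₂P(x,y):
  X=0: 0.4745, 0.0000, 0.0000
  X=1: 0.3034, 0.1529, 0.0000
  (cells with P = 0 contribute 0)
Sum of the 6 terms: H(X,Y) = 0.9308 bits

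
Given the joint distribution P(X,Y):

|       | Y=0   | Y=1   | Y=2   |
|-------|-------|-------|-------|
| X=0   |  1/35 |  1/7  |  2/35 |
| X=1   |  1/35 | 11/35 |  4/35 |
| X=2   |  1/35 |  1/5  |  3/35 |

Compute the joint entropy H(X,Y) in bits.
2.7273 bits

H(X,Y) = -Σ_{x,y} P(x,y) log₂ P(x,y). Per-cell terms -P(x,y)·log₂P(x,y):
  X=0: 0.14655, 0.40105, 0.23596
  X=1: 0.14655, 0.52481, 0.35763
  X=2: 0.14655, 0.46439, 0.30380
Sum of the 9 terms: H(X,Y) = 2.7273 bits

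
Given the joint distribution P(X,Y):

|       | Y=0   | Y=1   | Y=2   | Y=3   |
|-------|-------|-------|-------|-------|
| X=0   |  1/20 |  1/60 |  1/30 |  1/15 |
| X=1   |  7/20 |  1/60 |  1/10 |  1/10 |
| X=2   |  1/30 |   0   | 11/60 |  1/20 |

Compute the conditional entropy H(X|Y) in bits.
1.1701 bits

H(X|Y) = H(X,Y) - H(Y)

H(X,Y) = -Σ_{x,y} P(x,y) log₂ P(x,y). Per-cell terms -P(x,y)·log₂P(x,y):
  X=0: 0.2161, 0.0984, 0.1636, 0.2605
  X=1: 0.5301, 0.0984, 0.3322, 0.3322
  X=2: 0.1636, 0.0000, 0.4487, 0.2161
  (cells with P = 0 contribute 0)
Sum of the 12 terms: H(X,Y) = 2.8599 bits

Marginal of Y (column sums):
  P(Y=0) = 1/20 + 7/20 + 1/30 = 13/30
  P(Y=1) = 1/60 + 1/60 + 0 = 1/30
  P(Y=2) = 1/30 + 1/10 + 11/60 = 19/60
  P(Y=3) = 1/15 + 1/10 + 1/20 = 13/60
H(Y) = -[(13/30)·log₂(13/30) + (1/30)·log₂(1/30) + (19/60)·log₂(19/60) + (13/60)·log₂(13/60)]
  = 0.5228 + 0.1636 + 0.5253 + 0.4781 = 1.6898 bits

H(X|Y) = H(X,Y) - H(Y) = 2.8599 - 1.6898 = 1.1701 bits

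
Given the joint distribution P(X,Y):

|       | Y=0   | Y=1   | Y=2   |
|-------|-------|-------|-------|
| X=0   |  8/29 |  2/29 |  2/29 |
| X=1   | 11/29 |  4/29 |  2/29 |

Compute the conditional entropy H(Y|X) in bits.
1.2570 bits

H(Y|X) = H(X,Y) - H(X)

H(X,Y) = -Σ_{x,y} P(x,y) log₂ P(x,y). Per-cell terms -P(x,y)·log₂P(x,y):
  X=0: 0.51255, 0.26607, 0.26607
  X=1: 0.53048, 0.39420, 0.26607
Sum of the 6 terms: H(X,Y) = 2.23544 bits

Marginal of X (row sums):
  P(X=0) = 8/29 + 2/29 + 2/29 = 12/29
  P(X=1) = 11/29 + 4/29 + 2/29 = 17/29
H(X) = -[(12/29)·log₂(12/29) + (17/29)·log₂(17/29)]
  = 0.52677 + 0.45168 = 0.97845 bits

H(Y|X) = H(X,Y) - H(X) = 2.23544 - 0.97845 = 1.2570 bits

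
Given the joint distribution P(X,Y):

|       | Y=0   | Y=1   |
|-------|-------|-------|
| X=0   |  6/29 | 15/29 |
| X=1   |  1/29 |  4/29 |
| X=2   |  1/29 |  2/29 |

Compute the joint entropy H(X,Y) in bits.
1.9575 bits

H(X,Y) = -Σ_{x,y} P(x,y) log₂ P(x,y). Per-cell terms -P(x,y)·log₂P(x,y):
  X=0: 0.4703, 0.4919
  X=1: 0.1675, 0.3942
  X=2: 0.1675, 0.2661
Sum of the 6 terms: H(X,Y) = 1.9575 bits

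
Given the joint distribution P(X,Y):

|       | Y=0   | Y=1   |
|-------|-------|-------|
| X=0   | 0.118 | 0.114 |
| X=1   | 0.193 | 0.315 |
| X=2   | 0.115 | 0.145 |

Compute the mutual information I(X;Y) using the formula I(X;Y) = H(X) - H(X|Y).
0.0080 bits

I(X;Y) = H(X) - H(X|Y)

Marginal of X (row sums):
  P(X=0) = 0.118 + 0.114 = 0.232
  P(X=1) = 0.193 + 0.315 = 0.508
  P(X=2) = 0.115 + 0.145 = 0.260
H(X) = -[0.232·log₂(0.232) + 0.508·log₂(0.508) + 0.260·log₂(0.260)]
  = 0.48901 + 0.49637 + 0.50529 = 1.49067 bits

Marginal of Y (column sums):
  P(Y=0) = 0.118 + 0.193 + 0.115 = 0.426
  P(Y=1) = 0.114 + 0.315 + 0.145 = 0.574
H(X|Y) = Σ_y P(y)·H(X|Y=y):
  Y=0: P(Y=0) = 0.426, P(X|Y=0) = (59/213, 193/426, 115/426) → H(X|Y=0) = 1.54051
  Y=1: P(Y=1) = 0.574, P(X|Y=1) = (57/287, 45/82, 145/574) → H(X|Y=1) = 1.43967
H(X|Y) = 0.426·1.54051 + 0.574·1.43967 = 1.48263 bits

I(X;Y) = H(X) - H(X|Y) = 1.49067 - 1.48263 = 0.0080 bits

Cross-check via I(X;Y) = H(X) + H(Y) - H(X,Y): computing H(Y) from the column sums and H(X,Y) from the 6 cells in the same way gives H(Y) = 0.98414 bits and H(X,Y) = 2.46677 bits, so
I(X;Y) = 1.49067 + 0.98414 - 2.46677 = 0.0080 bits ✓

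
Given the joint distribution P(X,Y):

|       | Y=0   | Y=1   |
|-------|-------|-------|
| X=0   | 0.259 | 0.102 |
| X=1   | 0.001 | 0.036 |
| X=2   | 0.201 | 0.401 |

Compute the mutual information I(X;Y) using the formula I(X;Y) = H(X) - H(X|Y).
0.1258 bits

I(X;Y) = H(X) - H(X|Y)

Marginal of X (row sums):
  P(X=0) = 0.259 + 0.102 = 0.361
  P(X=1) = 0.001 + 0.036 = 0.037
  P(X=2) = 0.201 + 0.401 = 0.602
H(X) = -[0.361·log₂(0.361) + 0.037·log₂(0.037) + 0.602·log₂(0.602)]
  = 0.5306 + 0.1760 + 0.4408 = 1.1474 bits

Marginal of Y (column sums):
  P(Y=0) = 0.259 + 0.001 + 0.201 = 0.461
  P(Y=1) = 0.102 + 0.036 + 0.401 = 0.539
H(X|Y) = Σ_y P(y)·H(X|Y=y):
  Y=0: P(Y=0) = 0.461, P(X|Y=0) = (259/461, 1/461, 201/461) → H(X|Y=0) = 1.0087
  Y=1: P(Y=1) = 0.539, P(X|Y=1) = (102/539, 36/539, 401/539) → H(X|Y=1) = 1.0327
H(X|Y) = 0.461·1.0087 + 0.539·1.0327 = 1.0216 bits

I(X;Y) = H(X) - H(X|Y) = 1.1474 - 1.0216 = 0.1258 bits

Cross-check via I(X;Y) = H(X) + H(Y) - H(X,Y): computing H(Y) from the column sums and H(X,Y) from the 6 cells in the same way gives H(Y) = 0.9956 bits and H(X,Y) = 2.0172 bits, so
I(X;Y) = 1.1474 + 0.9956 - 2.0172 = 0.1258 bits ✓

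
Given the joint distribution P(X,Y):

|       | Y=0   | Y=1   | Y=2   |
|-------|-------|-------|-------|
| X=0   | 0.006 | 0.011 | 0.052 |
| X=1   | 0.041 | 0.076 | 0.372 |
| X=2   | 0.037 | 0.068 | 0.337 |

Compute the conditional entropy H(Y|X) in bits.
1.0169 bits

H(Y|X) = H(X,Y) - H(X)

H(X,Y) = -Σ_{x,y} P(x,y) log₂ P(x,y). Per-cell terms -P(x,y)·log₂P(x,y):
  X=0: 0.0443, 0.0716, 0.2218
  X=1: 0.1889, 0.2826, 0.5307
  X=2: 0.1760, 0.2637, 0.5288
Sum of the 9 terms: H(X,Y) = 2.3084 bits

Marginal of X (row sums):
  P(X=0) = 0.006 + 0.011 + 0.052 = 0.069
  P(X=1) = 0.041 + 0.076 + 0.372 = 0.489
  P(X=2) = 0.037 + 0.068 + 0.337 = 0.442
H(X) = -[0.069·log₂(0.069) + 0.489·log₂(0.489) + 0.442·log₂(0.442)]
  = 0.2662 + 0.5047 + 0.5206 = 1.2915 bits

H(Y|X) = H(X,Y) - H(X) = 2.3084 - 1.2915 = 1.0169 bits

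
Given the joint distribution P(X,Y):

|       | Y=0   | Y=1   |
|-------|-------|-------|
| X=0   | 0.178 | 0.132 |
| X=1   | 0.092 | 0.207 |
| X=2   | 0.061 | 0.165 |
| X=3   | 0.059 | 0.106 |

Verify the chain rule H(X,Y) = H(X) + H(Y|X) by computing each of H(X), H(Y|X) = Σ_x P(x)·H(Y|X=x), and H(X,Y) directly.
H(X) = 1.9584 bits, H(Y|X) = 0.9167 bits, H(X,Y) = 2.8751 bits

Marginal of X (row sums):
  P(X=0) = 0.178 + 0.132 = 0.310
  P(X=1) = 0.092 + 0.207 = 0.299
  P(X=2) = 0.061 + 0.165 = 0.226
  P(X=3) = 0.059 + 0.106 = 0.165
H(X) = -[0.310·log₂(0.310) + 0.299·log₂(0.299) + 0.226·log₂(0.226) + 0.165·log₂(0.165)]
  = 0.52379 + 0.52079 + 0.48491 + 0.42891 = 1.9584 bits

H(Y|X) = Σ_x P(x)·H(Y|X=x):
  X=0: P(X=0) = 0.310, P(Y|X=0) = (89/155, 66/155) → H(Y|X=0) = 0.98406
  X=1: P(X=1) = 0.299, P(Y|X=1) = (4/13, 9/13) → H(Y|X=1) = 0.89049
  X=2: P(X=2) = 0.226, P(Y|X=2) = (61/226, 165/226) → H(Y|X=2) = 0.84134
  X=3: P(X=3) = 0.165, P(Y|X=3) = (59/165, 106/165) → H(Y|X=3) = 0.94065
H(Y|X) = 0.310·0.98406 + 0.299·0.89049 + 0.226·0.84134 + 0.165·0.94065 = 0.9167 bits

H(X,Y) = -Σ_{x,y} P(x,y) log₂ P(x,y). Per-cell terms -P(x,y)·log₂P(x,y):
  X=0: 0.44323, 0.38562
  X=1: 0.31668, 0.47037
  X=2: 0.24614, 0.42891
  X=3: 0.24091, 0.34321
Sum of the 8 terms: H(X,Y) = 2.8751 bits

Chain rule check:
  H(X) + H(Y|X) = 1.9584 + 0.9167 = 2.8751 bits
  H(X,Y) = 2.8751 bits
✓ Chain rule verified.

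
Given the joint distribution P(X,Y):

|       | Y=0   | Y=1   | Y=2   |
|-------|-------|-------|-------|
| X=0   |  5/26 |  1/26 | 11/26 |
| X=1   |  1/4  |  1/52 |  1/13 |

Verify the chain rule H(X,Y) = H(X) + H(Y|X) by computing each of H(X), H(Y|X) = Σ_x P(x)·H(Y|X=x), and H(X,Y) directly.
H(X) = 0.9306 bits, H(Y|X) = 1.1269 bits, H(X,Y) = 2.0575 bits

Marginal of X (row sums):
  P(X=0) = 5/26 + 1/26 + 11/26 = 17/26
  P(X=1) = 1/4 + 1/52 + 1/13 = 9/26
H(X) = -[(17/26)·log₂(17/26) + (9/26)·log₂(9/26)]
  = 0.40079 + 0.52979 = 0.9306 bits

H(Y|X) = Σ_x P(x)·H(Y|X=x):
  X=0: P(X=0) = 17/26, P(Y|X=0) = (5/17, 1/17, 11/17) → H(Y|X=0) = 1.16609
  X=1: P(X=1) = 9/26, P(Y|X=1) = (13/18, 1/18, 2/9) → H(Y|X=1) = 1.05294
H(Y|X) = (17/26)·1.16609 + (9/26)·1.05294 = 1.1269 bits

H(X,Y) = -Σ_{x,y} P(x,y) log₂ P(x,y). Per-cell terms -P(x,y)·log₂P(x,y):
  X=0: 0.45741, 0.18079, 0.52504
  X=1: 0.50000, 0.10962, 0.28465
Sum of the 6 terms: H(X,Y) = 2.0575 bits

Chain rule check:
  H(X) + H(Y|X) = 0.9306 + 1.1269 = 2.0575 bits
  H(X,Y) = 2.0575 bits
✓ Chain rule verified.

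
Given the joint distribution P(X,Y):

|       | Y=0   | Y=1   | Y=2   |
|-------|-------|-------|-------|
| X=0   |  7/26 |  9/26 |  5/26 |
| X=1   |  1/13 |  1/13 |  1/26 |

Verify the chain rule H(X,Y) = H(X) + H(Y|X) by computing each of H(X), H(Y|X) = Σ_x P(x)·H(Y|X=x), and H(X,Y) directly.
H(X) = 0.7063 bits, H(Y|X) = 1.5407 bits, H(X,Y) = 2.2470 bits

Marginal of X (row sums):
  P(X=0) = 7/26 + 9/26 + 5/26 = 21/26
  P(X=1) = 1/13 + 1/13 + 1/26 = 5/26
H(X) = -[(21/26)·log₂(21/26) + (5/26)·log₂(5/26)]
  = 0.24887 + 0.45741 = 0.7063 bits

H(Y|X) = Σ_x P(x)·H(Y|X=x):
  X=0: P(X=0) = 21/26, P(Y|X=0) = (1/3, 3/7, 5/21) → H(Y|X=0) = 1.54515
  X=1: P(X=1) = 5/26, P(Y|X=1) = (2/5, 2/5, 1/5) → H(Y|X=1) = 1.52193
H(Y|X) = (21/26)·1.54515 + (5/26)·1.52193 = 1.5407 bits

H(X,Y) = -Σ_{x,y} P(x,y) log₂ P(x,y). Per-cell terms -P(x,y)·log₂P(x,y):
  X=0: 0.50968, 0.52979, 0.45741
  X=1: 0.28465, 0.28465, 0.18079
Sum of the 6 terms: H(X,Y) = 2.2470 bits

Chain rule check:
  H(X) + H(Y|X) = 0.7063 + 1.5407 = 2.2470 bits
  H(X,Y) = 2.2470 bits
✓ Chain rule verified.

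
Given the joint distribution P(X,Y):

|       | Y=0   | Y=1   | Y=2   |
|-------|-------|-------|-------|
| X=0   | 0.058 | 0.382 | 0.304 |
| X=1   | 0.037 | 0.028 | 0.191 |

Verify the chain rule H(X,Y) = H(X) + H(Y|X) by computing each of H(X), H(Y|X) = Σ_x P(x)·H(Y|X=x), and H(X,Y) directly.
H(X) = 0.8207 bits, H(Y|X) = 1.2468 bits, H(X,Y) = 2.0674 bits

Marginal of X (row sums):
  P(X=0) = 0.058 + 0.382 + 0.304 = 0.744
  P(X=1) = 0.037 + 0.028 + 0.191 = 0.256
H(X) = -[0.744·log₂(0.744) + 0.256·log₂(0.256)]
  = 0.3174094 + 0.5032408 = 0.8207 bits

H(Y|X) = Σ_x P(x)·H(Y|X=x):
  X=0: P(X=0) = 0.744, P(Y|X=0) = (29/372, 191/372, 38/93) → H(Y|X=0) = 1.3083649
  X=1: P(X=1) = 0.256, P(Y|X=1) = (37/256, 7/64, 191/256) → H(Y|X=1) = 1.0677945
H(Y|X) = 0.744·1.3083649 + 0.256·1.0677945 = 1.2468 bits

H(X,Y) = -Σ_{x,y} P(x,y) log₂ P(x,y). Per-cell terms -P(x,y)·log₂P(x,y):
  X=0: 0.2382526, 0.5303518, 0.5222285
  X=1: 0.1759842, 0.1444360, 0.4561759
Sum of the 6 terms: H(X,Y) = 2.0674 bits

Chain rule check:
  H(X) + H(Y|X) = 0.8207 + 1.2468 = 2.0675 bits
  H(X,Y) = 2.0674 bits
✓ Chain rule verified (Δ = 0.0001 is 4-dp rounding noise: each of the three values was rounded independently).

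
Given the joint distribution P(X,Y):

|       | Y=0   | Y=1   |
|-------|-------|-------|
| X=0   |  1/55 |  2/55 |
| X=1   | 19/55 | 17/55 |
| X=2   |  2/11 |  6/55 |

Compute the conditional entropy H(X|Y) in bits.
1.1341 bits

H(X|Y) = H(X,Y) - H(Y)

H(X,Y) = -Σ_{x,y} P(x,y) log₂ P(x,y). Per-cell terms -P(x,y)·log₂P(x,y):
  X=0: 0.105116, 0.173868
  X=1: 0.529731, 0.523568
  X=2: 0.447169, 0.348698
Sum of the 6 terms: H(X,Y) = 2.12815 bits

Marginal of Y (column sums):
  P(Y=0) = 1/55 + 19/55 + 2/11 = 6/11
  P(Y=1) = 2/55 + 17/55 + 6/55 = 5/11
H(Y) = -[(6/11)·log₂(6/11) + (5/11)·log₂(5/11)]
  = 0.476983 + 0.517047 = 0.99403 bits

H(X|Y) = H(X,Y) - H(Y) = 2.12815 - 0.99403 = 1.1341 bits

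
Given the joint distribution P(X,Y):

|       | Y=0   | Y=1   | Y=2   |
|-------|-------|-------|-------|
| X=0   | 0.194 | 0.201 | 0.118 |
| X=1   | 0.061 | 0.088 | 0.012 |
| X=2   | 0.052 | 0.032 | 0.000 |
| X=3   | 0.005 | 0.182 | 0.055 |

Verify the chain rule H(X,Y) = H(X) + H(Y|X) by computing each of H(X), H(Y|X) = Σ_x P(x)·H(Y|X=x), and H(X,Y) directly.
H(X) = 1.7137 bits, H(Y|X) = 1.3020 bits, H(X,Y) = 3.0157 bits

Marginal of X (row sums):
  P(X=0) = 0.194 + 0.201 + 0.118 = 0.513
  P(X=1) = 0.061 + 0.088 + 0.012 = 0.161
  P(X=2) = 0.052 + 0.032 + 0.000 = 0.084
  P(X=3) = 0.005 + 0.182 + 0.055 = 0.242
H(X) = -[0.513·log₂(0.513) + 0.161·log₂(0.161) + 0.084·log₂(0.084) + 0.242·log₂(0.242)]
  = 0.49400 + 0.42421 + 0.30017 + 0.49535 = 1.7137 bits

H(Y|X) = Σ_x P(x)·H(Y|X=x):
  X=0: P(X=0) = 0.513, P(Y|X=0) = (194/513, 67/171, 118/513) → H(Y|X=0) = 1.54785
  X=1: P(X=1) = 0.161, P(Y|X=1) = (61/161, 88/161, 12/161) → H(Y|X=1) = 1.28604
  X=2: P(X=2) = 0.084, P(Y|X=2) = (13/21, 8/21, 0) → H(Y|X=2) = 0.95871
  X=3: P(X=3) = 0.242, P(Y|X=3) = (5/242, 91/121, 5/22) → H(Y|X=3) = 0.91059
H(Y|X) = 0.513·1.54785 + 0.161·1.28604 + 0.084·0.95871 + 0.242·0.91059 = 1.3020 bits

H(X,Y) = -Σ_{x,y} P(x,y) log₂ P(x,y). Per-cell terms -P(x,y)·log₂P(x,y):
  X=0: 0.45898, 0.46526, 0.36381
  X=1: 0.24614, 0.30856, 0.07657
  X=2: 0.22180, 0.15891, 0.00000
  X=3: 0.03822, 0.44735, 0.23014
  (cells with P = 0 contribute 0)
Sum of the 12 terms: H(X,Y) = 3.0157 bits

Chain rule check:
  H(X) + H(Y|X) = 1.7137 + 1.3020 = 3.0157 bits
  H(X,Y) = 3.0157 bits
✓ Chain rule verified.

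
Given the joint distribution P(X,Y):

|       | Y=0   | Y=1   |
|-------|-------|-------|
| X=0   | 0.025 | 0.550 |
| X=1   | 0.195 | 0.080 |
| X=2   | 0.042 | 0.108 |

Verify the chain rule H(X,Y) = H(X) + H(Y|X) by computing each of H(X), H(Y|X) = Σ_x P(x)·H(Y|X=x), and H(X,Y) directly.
H(X) = 1.3818 bits, H(Y|X) = 0.5159 bits, H(X,Y) = 1.8977 bits

Marginal of X (row sums):
  P(X=0) = 0.025 + 0.550 = 0.575
  P(X=1) = 0.195 + 0.080 = 0.275
  P(X=2) = 0.042 + 0.108 = 0.150
H(X) = -[0.575·log₂(0.575) + 0.275·log₂(0.275) + 0.150·log₂(0.150)]
  = 0.4591 + 0.5122 + 0.4105 = 1.3818 bits

H(Y|X) = Σ_x P(x)·H(Y|X=x):
  X=0: P(X=0) = 0.575, P(Y|X=0) = (1/23, 22/23) → H(Y|X=0) = 0.2580
  X=1: P(X=1) = 0.275, P(Y|X=1) = (39/55, 16/55) → H(Y|X=1) = 0.8699
  X=2: P(X=2) = 0.150, P(Y|X=2) = (7/25, 18/25) → H(Y|X=2) = 0.8555
H(Y|X) = 0.575·0.2580 + 0.275·0.8699 + 0.150·0.8555 = 0.5159 bits

H(X,Y) = -Σ_{x,y} P(x,y) log₂ P(x,y). Per-cell terms -P(x,y)·log₂P(x,y):
  X=0: 0.1330, 0.4744
  X=1: 0.4599, 0.2915
  X=2: 0.1921, 0.3468
Sum of the 6 terms: H(X,Y) = 1.8977 bits

Chain rule check:
  H(X) + H(Y|X) = 1.3818 + 0.5159 = 1.8977 bits
  H(X,Y) = 1.8977 bits
✓ Chain rule verified.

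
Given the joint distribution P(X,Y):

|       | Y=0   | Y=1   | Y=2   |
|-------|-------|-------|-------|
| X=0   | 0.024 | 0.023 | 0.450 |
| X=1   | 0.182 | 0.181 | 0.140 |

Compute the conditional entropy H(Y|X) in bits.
1.0635 bits

H(Y|X) = H(X,Y) - H(X)

H(X,Y) = -Σ_{x,y} P(x,y) log₂ P(x,y). Per-cell terms -P(x,y)·log₂P(x,y):
  X=0: 0.1291, 0.1252, 0.5184
  X=1: 0.4474, 0.4463, 0.3971
Sum of the 6 terms: H(X,Y) = 2.0635 bits

Marginal of X (row sums):
  P(X=0) = 0.024 + 0.023 + 0.450 = 0.497
  P(X=1) = 0.182 + 0.181 + 0.140 = 0.503
H(X) = -[0.497·log₂(0.497) + 0.503·log₂(0.503)]
  = 0.5013 + 0.4987 = 1.0000 bits

H(Y|X) = H(X,Y) - H(X) = 2.0635 - 1.0000 = 1.0635 bits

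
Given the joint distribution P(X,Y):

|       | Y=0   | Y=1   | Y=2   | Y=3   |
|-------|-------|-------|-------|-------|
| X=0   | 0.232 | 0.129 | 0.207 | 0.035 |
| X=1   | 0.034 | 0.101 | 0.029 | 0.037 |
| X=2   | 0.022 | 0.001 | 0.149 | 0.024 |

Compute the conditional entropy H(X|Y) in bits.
1.1430 bits

H(X|Y) = H(X,Y) - H(Y)

H(X,Y) = -Σ_{x,y} P(x,y) log₂ P(x,y). Per-cell terms -P(x,y)·log₂P(x,y):
  X=0: 0.4890, 0.3811, 0.4704, 0.1693
  X=1: 0.1659, 0.3341, 0.1481, 0.1760
  X=2: 0.1211, 0.0100, 0.4092, 0.1291
Sum of the 12 terms: H(X,Y) = 3.0033 bits

Marginal of Y (column sums):
  P(Y=0) = 0.232 + 0.034 + 0.022 = 0.288
  P(Y=1) = 0.129 + 0.101 + 0.001 = 0.231
  P(Y=2) = 0.207 + 0.029 + 0.149 = 0.385
  P(Y=3) = 0.035 + 0.037 + 0.024 = 0.096
H(Y) = -[0.288·log₂(0.288) + 0.231·log₂(0.231) + 0.385·log₂(0.385) + 0.096·log₂(0.096)]
  = 0.5172 + 0.4883 + 0.5302 + 0.3246 = 1.8603 bits

H(X|Y) = H(X,Y) - H(Y) = 3.0033 - 1.8603 = 1.1430 bits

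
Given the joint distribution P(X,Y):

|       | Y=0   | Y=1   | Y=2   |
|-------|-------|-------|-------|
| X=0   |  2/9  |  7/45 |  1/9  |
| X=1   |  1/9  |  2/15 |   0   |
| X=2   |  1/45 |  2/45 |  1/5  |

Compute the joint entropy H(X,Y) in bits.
2.7779 bits

H(X,Y) = -Σ_{x,y} P(x,y) log₂ P(x,y). Per-cell terms -P(x,y)·log₂P(x,y):
  X=0: 0.48221, 0.41759, 0.35221
  X=1: 0.35221, 0.38759, 0.00000
  X=2: 0.12204, 0.19964, 0.46439
  (cells with P = 0 contribute 0)
Sum of the 9 terms: H(X,Y) = 2.7779 bits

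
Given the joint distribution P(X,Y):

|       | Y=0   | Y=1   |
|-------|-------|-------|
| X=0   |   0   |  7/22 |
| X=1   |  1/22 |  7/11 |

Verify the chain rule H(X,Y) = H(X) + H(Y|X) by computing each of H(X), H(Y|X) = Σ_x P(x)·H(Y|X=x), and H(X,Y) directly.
H(X) = 0.9024 bits, H(Y|X) = 0.2409 bits, H(X,Y) = 1.1433 bits

Marginal of X (row sums):
  P(X=0) = 0 + 7/22 = 7/22
  P(X=1) = 1/22 + 7/11 = 15/22
H(X) = -[(7/22)·log₂(7/22) + (15/22)·log₂(15/22)]
  = 0.52566 + 0.37673 = 0.9024 bits

H(Y|X) = Σ_x P(x)·H(Y|X=x):
  X=0: P(X=0) = 7/22, P(Y|X=0) = (0, 1) → H(Y|X=0) = 0.00000
  X=1: P(X=1) = 15/22, P(Y|X=1) = (1/15, 14/15) → H(Y|X=1) = 0.35336
H(Y|X) = (7/22)·0.00000 + (15/22)·0.35336 = 0.2409 bits

H(X,Y) = -Σ_{x,y} P(x,y) log₂ P(x,y). Per-cell terms -P(x,y)·log₂P(x,y):
  X=0: 0.00000, 0.52566
  X=1: 0.20270, 0.41496
  (cells with P = 0 contribute 0)
Sum of the 4 terms: H(X,Y) = 1.1433 bits

Chain rule check:
  H(X) + H(Y|X) = 0.9024 + 0.2409 = 1.1433 bits
  H(X,Y) = 1.1433 bits
✓ Chain rule verified.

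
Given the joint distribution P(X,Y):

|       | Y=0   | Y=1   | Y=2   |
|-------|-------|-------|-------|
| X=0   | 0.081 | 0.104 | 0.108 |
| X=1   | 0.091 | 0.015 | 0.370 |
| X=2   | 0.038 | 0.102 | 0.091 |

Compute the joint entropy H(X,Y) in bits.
2.7462 bits

H(X,Y) = -Σ_{x,y} P(x,y) log₂ P(x,y). Per-cell terms -P(x,y)·log₂P(x,y):
  X=0: 0.293701, 0.339596, 0.346777
  X=1: 0.314677, 0.090883, 0.530729
  X=2: 0.179279, 0.335923, 0.314677
Sum of the 9 terms: H(X,Y) = 2.7462 bits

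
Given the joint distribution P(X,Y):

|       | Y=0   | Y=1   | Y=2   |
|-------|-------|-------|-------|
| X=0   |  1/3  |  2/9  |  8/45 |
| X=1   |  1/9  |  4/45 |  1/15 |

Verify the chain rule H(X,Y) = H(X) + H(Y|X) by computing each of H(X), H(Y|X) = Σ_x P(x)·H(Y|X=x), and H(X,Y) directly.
H(X) = 0.8366 bits, H(Y|X) = 1.5399 bits, H(X,Y) = 2.3766 bits

Marginal of X (row sums):
  P(X=0) = 1/3 + 2/9 + 8/45 = 11/15
  P(X=1) = 1/9 + 4/45 + 1/15 = 4/15
H(X) = -[(11/15)·log₂(11/15) + (4/15)·log₂(4/15)]
  = 0.3281 + 0.5085 = 0.8366 bits

H(Y|X) = Σ_x P(x)·H(Y|X=x):
  X=0: P(X=0) = 11/15, P(Y|X=0) = (5/11, 10/33, 8/33) → H(Y|X=0) = 1.5346
  X=1: P(X=1) = 4/15, P(Y|X=1) = (5/12, 1/3, 1/4) → H(Y|X=1) = 1.5546
H(Y|X) = (11/15)·1.5346 + (4/15)·1.5546 = 1.5399 bits

H(X,Y) = -Σ_{x,y} P(x,y) log₂ P(x,y). Per-cell terms -P(x,y)·log₂P(x,y):
  X=0: 0.5283, 0.4822, 0.4430
  X=1: 0.3522, 0.3104, 0.2605
Sum of the 6 terms: H(X,Y) = 2.3766 bits

Chain rule check:
  H(X) + H(Y|X) = 0.8366 + 1.5399 = 2.3765 bits
  H(X,Y) = 2.3766 bits
✓ Chain rule verified (Δ = 0.0001 is 4-dp rounding noise: each of the three values was rounded independently).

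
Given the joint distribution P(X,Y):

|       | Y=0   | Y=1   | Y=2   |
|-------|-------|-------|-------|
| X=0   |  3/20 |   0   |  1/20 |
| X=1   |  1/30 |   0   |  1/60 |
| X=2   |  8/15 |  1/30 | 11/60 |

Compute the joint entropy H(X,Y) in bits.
1.9846 bits

H(X,Y) = -Σ_{x,y} P(x,y) log₂ P(x,y). Per-cell terms -P(x,y)·log₂P(x,y):
  X=0: 0.4105, 0.0000, 0.2161
  X=1: 0.1636, 0.0000, 0.0984
  X=2: 0.4837, 0.1636, 0.4487
  (cells with P = 0 contribute 0)
Sum of the 9 terms: H(X,Y) = 1.9846 bits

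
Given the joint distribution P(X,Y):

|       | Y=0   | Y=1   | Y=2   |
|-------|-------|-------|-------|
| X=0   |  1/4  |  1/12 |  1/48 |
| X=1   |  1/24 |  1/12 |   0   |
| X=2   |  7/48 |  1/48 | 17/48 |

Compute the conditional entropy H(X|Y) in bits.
0.9514 bits

H(X|Y) = H(X,Y) - H(Y)

H(X,Y) = -Σ_{x,y} P(x,y) log₂ P(x,y). Per-cell terms -P(x,y)·log₂P(x,y):
  X=0: 0.50000, 0.29875, 0.11635
  X=1: 0.19104, 0.29875, 0.00000
  X=2: 0.40507, 0.11635, 0.53036
  (cells with P = 0 contribute 0)
Sum of the 9 terms: H(X,Y) = 2.45667 bits

Marginal of Y (column sums):
  P(Y=0) = 1/4 + 1/24 + 7/48 = 7/16
  P(Y=1) = 1/12 + 1/12 + 1/48 = 3/16
  P(Y=2) = 1/48 + 0 + 17/48 = 3/8
H(Y) = -[(7/16)·log₂(7/16) + (3/16)·log₂(3/16) + (3/8)·log₂(3/8)]
  = 0.52178 + 0.45282 + 0.53064 = 1.50524 bits

H(X|Y) = H(X,Y) - H(Y) = 2.45667 - 1.50524 = 0.9514 bits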